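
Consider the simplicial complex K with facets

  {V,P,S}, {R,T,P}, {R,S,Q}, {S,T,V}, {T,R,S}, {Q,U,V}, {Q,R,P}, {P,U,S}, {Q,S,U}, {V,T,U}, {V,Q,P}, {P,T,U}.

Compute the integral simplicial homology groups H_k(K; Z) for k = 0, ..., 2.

We work with the vertex ordering P < Q < R < S < T < U < V. The simplices of K, each written with vertices in increasing order, are:

  0-simplices (7): P, Q, R, S, T, U, V
  1-simplices (18): PQ, PR, PS, PT, PU, PV, QR, QS, QU, QV, RS, RT, ST, SU, SV, TU, TV, UV
  2-simplices (12): PQR, PQV, PRT, PSU, PSV, PTU, QRS, QSU, QUV, RST, STV, TUV

Hence C_0 ≅ Z^7, C_1 ≅ Z^18, C_2 ≅ Z^12.

∂_1: C_1 → C_0 maps an edge to its endpoints' difference, ∂[p,q] = q − p. For instance
  ∂RS = S − R.
The 7×18 boundary matrix has rank 6 and Smith normal form diag(1,1,1,1,1,1).

The boundary map ∂_2: C_2 → C_1 acts by ∂[p,q,r] = [q,r] − [p,r] + [p,q]. For instance
  ∂PQR = QR − PR + PQ,
  ∂PQV = QV − PV + PQ.
The resulting 18×12 matrix has rank 12, and its Smith normal form has invariant factors (1,1,1,1,1,1,1,1,1,1,1,2).

From H_k ≅ ker(∂_k) / im(∂_{k+1}) we obtain:

  H_0: rank C_0 − rank ∂_1 = 7 − 6 = 1, and the invariant factors of ∂_1 are all 1, so H_0 = Z.
  H_1: rank ker ∂_1 − rank ∂_2 = (18 − 6) − 12 = 0, and ∂_2 has invariant factor 2 > 1, so H_1 = Z/2Z.
  H_2: rank ker ∂_2 − rank ∂_3 = (12 − 12) − 0 = 0, and there is no ∂_3, so H_2 = 0.

(K is a triangulation of the real projective plane RP^2.)

H_0 = Z,  H_1 = Z/2Z,  H_2 = 0.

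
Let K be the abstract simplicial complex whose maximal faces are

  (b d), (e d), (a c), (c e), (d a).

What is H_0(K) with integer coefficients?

H_0 ≅ Z.

Order the vertices as a < b < c < d < e. Listing each simplex with vertices in this order, K has dimension 1 with simplices:

  0-simplices (5): a, b, c, d, e
  1-simplices (5): ac, ad, bd, ce, de

so the chain groups are C_0 ≅ Z^5, C_1 ≅ Z^5.

The boundary map ∂_1: C_1 → C_0 sends each edge [p,q] (with p < q) to q − p.
The 5×5 boundary matrix has rank 4 and Smith normal form diag(1,1,1,1).

Computing H_k = (kernel of ∂_k) / (image of ∂_{k+1}):

  H_0: rank C_0 − rank ∂_1 = 5 − 4 = 1, and the invariant factors of ∂_1 are all 1, so H_0 = Z.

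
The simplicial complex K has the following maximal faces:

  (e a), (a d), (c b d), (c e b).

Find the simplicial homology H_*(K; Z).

Order the vertices as a < b < c < d < e. Listing each simplex with vertices in this order, K has dimension 2 with simplices:

  0-simplices (5): a, b, c, d, e
  1-simplices (7): ad, ae, bc, bd, be, cd, ce
  2-simplices (2): bcd, bce

so the chain groups are C_0 ≅ Z^5, C_1 ≅ Z^7, C_2 ≅ Z^2.

The boundary map ∂_1: C_1 → C_0 sends each edge [p,q] (with p < q) to q − p.
The resulting 5×7 matrix has rank 4, and its Smith normal form has invariant factors (1,1,1,1).

The boundary map ∂_2: C_2 → C_1 acts by ∂[p,q,r] = [q,r] − [p,r] + [p,q]. For instance
  ∂bcd = cd − bd + bc,
  ∂bce = ce − be + bc.
As a 7×2 matrix over Z this has rank 2, with invariant factors (1,1).

Computing H_k = (kernel of ∂_k) / (image of ∂_{k+1}):

  H_0: rank C_0 − rank ∂_1 = 5 − 4 = 1, and the invariant factors of ∂_1 are all 1, so H_0 = Z.
  H_1: rank ker ∂_1 − rank ∂_2 = (7 − 4) − 2 = 1, and the invariant factors of ∂_2 are all 1, so H_1 = Z.
  H_2: rank ker ∂_2 − rank ∂_3 = (2 − 2) − 0 = 0, and there is no ∂_3, so H_2 = 0.

As a check, the Euler characteristic is 5 − 7 + 2 = 0, which agrees with 1 − 1 + 0 = 0.

H_0 = Z,  H_1 = Z,  H_2 = 0.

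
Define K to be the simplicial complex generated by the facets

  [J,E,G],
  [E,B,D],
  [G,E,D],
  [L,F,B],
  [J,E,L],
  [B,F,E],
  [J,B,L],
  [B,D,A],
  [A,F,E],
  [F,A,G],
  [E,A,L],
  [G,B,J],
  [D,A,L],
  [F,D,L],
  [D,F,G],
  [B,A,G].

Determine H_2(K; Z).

K has 8 vertices, 24 edges, 16 triangles.
rank ∂_2 = 15, rank ∂_3 = 0 ⇒ b_2 = 16 − 15 − 0 = 1. So H_2 = Z.

H_2 = Z.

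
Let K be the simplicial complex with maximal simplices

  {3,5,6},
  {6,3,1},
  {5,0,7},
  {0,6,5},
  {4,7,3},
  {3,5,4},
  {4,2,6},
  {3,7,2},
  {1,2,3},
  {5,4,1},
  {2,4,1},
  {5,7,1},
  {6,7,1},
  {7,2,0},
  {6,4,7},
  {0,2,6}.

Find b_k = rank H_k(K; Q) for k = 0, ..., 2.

Take the total order 0 < 1 < 2 < 3 < 4 < 5 < 6 < 7 on the vertex set. Then K (dimension 2) consists of the simplices:

  0-simplices (8): [0], [1], [2], [3], [4], [5], [6], [7]
  1-simplices (24): (24 of them)
  2-simplices (16): [0,2,6], [0,2,7], [0,5,6], [0,5,7], [1,2,3], [1,2,4], [1,3,6], [1,4,5], [1,5,7], [1,6,7], [2,3,7], [2,4,6], [3,4,5], [3,4,7], [3,5,6], [4,6,7]

Hence C_0 ≅ Z^8, C_1 ≅ Z^24, C_2 ≅ Z^16.

∂_1: C_1 → C_0 maps an edge to its endpoints' difference, ∂[p,q] = q − p.
As a 8×24 matrix over Z this has rank 7, with invariant factors (1,1,1,1,1,1,1).

∂_2: C_2 → C_1 maps a triangle to the signed sum of its edges. For instance
  ∂[0,2,6] = [2,6] − [0,6] + [0,2],
  ∂[3,4,5] = [4,5] − [3,5] + [3,4].
The 24×16 boundary matrix has rank 15 and Smith normal form diag(1,1,1,1,1,1,1,1,1,1,1,1,1,1,1).

Now H_k = ker ∂_k / im ∂_{k+1}, so:

  H_0: rank C_0 − rank ∂_1 = 8 − 7 = 1, and the invariant factors of ∂_1 are all 1, so H_0 ≅ Z.
  H_1: rank ker ∂_1 − rank ∂_2 = (24 − 7) − 15 = 2, and the invariant factors of ∂_2 are all 1, so H_1 ≅ Z^2.
  H_2: rank ker ∂_2 − rank ∂_3 = (16 − 15) − 0 = 1, and there is no ∂_3, so H_2 ≅ Z.

As a check, the Euler characteristic is 8 − 24 + 16 = 0, which agrees with 1 − 2 + 1 = 0.

Hence the Betti numbers are b_0 = 1, b_1 = 2, b_2 = 1.

b_0 = 1, b_1 = 2, b_2 = 1.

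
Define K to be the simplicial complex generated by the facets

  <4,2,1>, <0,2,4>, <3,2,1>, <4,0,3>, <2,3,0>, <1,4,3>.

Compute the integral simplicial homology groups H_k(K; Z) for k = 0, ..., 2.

H_0 = Z,  H_1 = 0,  H_2 = Z.

K has 5 vertices, 9 edges, 6 triangles.
rank ∂_0 = 0, rank ∂_1 = 4 ⇒ b_0 = 5 − 0 − 4 = 1; all invariant factors of ∂_1 are 1 so no torsion. So H_0 ≅ Z.
rank ∂_1 = 4, rank ∂_2 = 5 ⇒ b_1 = 9 − 4 − 5 = 0; all invariant factors of ∂_2 are 1 so no torsion. So H_1 ≅ 0.
rank ∂_2 = 5, rank ∂_3 = 0 ⇒ b_2 = 6 − 5 − 0 = 1. So H_2 ≅ Z.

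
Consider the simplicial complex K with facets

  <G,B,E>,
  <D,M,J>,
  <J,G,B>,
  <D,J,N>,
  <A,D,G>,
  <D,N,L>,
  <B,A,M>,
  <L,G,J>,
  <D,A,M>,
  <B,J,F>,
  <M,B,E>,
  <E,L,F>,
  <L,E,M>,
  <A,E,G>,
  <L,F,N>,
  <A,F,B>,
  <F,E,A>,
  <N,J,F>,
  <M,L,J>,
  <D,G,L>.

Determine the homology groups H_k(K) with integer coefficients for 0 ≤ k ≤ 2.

K has 10 vertices, 30 edges, 20 triangles.
rank ∂_0 = 0, rank ∂_1 = 9 ⇒ b_0 = 10 − 0 − 9 = 1; all invariant factors of ∂_1 are 1 so no torsion. So H_0 ≅ Z.
rank ∂_1 = 9, rank ∂_2 = 20 ⇒ b_1 = 30 − 9 − 20 = 1; ∂_2 has invariant factor(s) [2] giving torsion. So H_1 ≅ Z ⊕ Z/2.
rank ∂_2 = 20, rank ∂_3 = 0 ⇒ b_2 = 20 − 20 − 0 = 0. So H_2 ≅ 0.

H_0 = Z,  H_1 = Z ⊕ Z/2,  H_2 = 0.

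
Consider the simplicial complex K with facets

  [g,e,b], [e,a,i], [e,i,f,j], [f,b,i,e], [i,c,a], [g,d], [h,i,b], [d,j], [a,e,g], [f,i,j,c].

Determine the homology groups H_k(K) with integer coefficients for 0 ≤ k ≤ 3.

K has 10 vertices, 22 edges, 15 triangles, 3 3-simplices.
rank ∂_0 = 0, rank ∂_1 = 9 ⇒ b_0 = 10 − 0 − 9 = 1; all invariant factors of ∂_1 are 1 so no torsion. So H_0 = Z.
rank ∂_1 = 9, rank ∂_2 = 12 ⇒ b_1 = 22 − 9 − 12 = 1; all invariant factors of ∂_2 are 1 so no torsion. So H_1 = Z.
rank ∂_2 = 12, rank ∂_3 = 3 ⇒ b_2 = 15 − 12 − 3 = 0; all invariant factors of ∂_3 are 1 so no torsion. So H_2 = 0.
rank ∂_3 = 3, rank ∂_4 = 0 ⇒ b_3 = 3 − 3 − 0 = 0. So H_3 = 0.

H_0 ≅ Z,  H_1 ≅ Z,  H_2 = 0,  H_3 = 0.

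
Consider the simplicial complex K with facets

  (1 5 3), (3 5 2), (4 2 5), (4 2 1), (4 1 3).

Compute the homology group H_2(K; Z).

Fix the vertex order 1 < 2 < 3 < 4 < 5 and write every simplex with vertices in increasing order. Then dim K = 2 and the simplices of K are:

  0-simplices (5): [1], [2], [3], [4], [5]
  1-simplices (10): [1,2], [1,3], [1,4], [1,5], [2,3], [2,4], [2,5], [3,4], [3,5], [4,5]
  2-simplices (5): [1,2,4], [1,3,4], [1,3,5], [2,3,5], [2,4,5]

Hence C_0 ≅ Z^5, C_1 ≅ Z^10, C_2 ≅ Z^5.

The boundary map ∂_1: C_1 → C_0 is given by ∂[p,q] = [q] − [p]. For instance
  ∂[1,2] = [2] − [1].
The resulting 5×10 matrix has rank 4, and its Smith normal form has invariant factors (1,1,1,1).

Boundary ∂_2: C_2 → C_1 maps a triangle to the signed sum of its edges. For instance
  ∂[1,3,5] = [3,5] − [1,5] + [1,3],
  ∂[2,4,5] = [4,5] − [2,5] + [2,4].
The resulting 10×5 matrix has rank 5, and its Smith normal form has invariant factors (1,1,1,1,1).

From H_k ≅ ker(∂_k) / im(∂_{k+1}) we obtain:

  H_2: rank ker ∂_2 − rank ∂_3 = (5 − 5) − 0 = 0, and there is no ∂_3, so H_2 = 0.

H_2 ≅ 0.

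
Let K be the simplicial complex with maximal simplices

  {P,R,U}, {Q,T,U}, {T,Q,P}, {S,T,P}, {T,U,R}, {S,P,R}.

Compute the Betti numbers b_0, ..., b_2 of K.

b_0 = 1, b_1 = 1, b_2 = 0.

Fix the vertex order P < Q < R < S < T < U and write every simplex with vertices in increasing order. Then dim K = 2 and the simplices of K are:

  0-simplices (6): P, Q, R, S, T, U
  1-simplices (12): PQ, PR, PS, PT, PU, QT, QU, RS, RT, RU, ST, TU
  2-simplices (6): PQT, PRS, PRU, PST, QTU, RTU

giving chain groups C_0 ≅ Z^6, C_1 ≅ Z^12, C_2 ≅ Z^6.

∂_1: C_1 → C_0 is given by ∂[p,q] = [q] − [p]. For instance
  ∂RU = U − R.
The resulting 6×12 matrix has rank 5, and its Smith normal form has invariant factors (1,1,1,1,1).

Boundary ∂_2: C_2 → C_1 acts by ∂[p,q,r] = [q,r] − [p,r] + [p,q]. For instance
  ∂PST = ST − PT + PS,
  ∂QTU = TU − QU + QT.
The 12×6 boundary matrix has rank 6 and Smith normal form diag(1,1,1,1,1,1).

From H_k ≅ ker(∂_k) / im(∂_{k+1}) we obtain:

  H_0: rank C_0 − rank ∂_1 = 6 − 5 = 1, and the invariant factors of ∂_1 are all 1, so H_0 ≅ Z.
  H_1: rank ker ∂_1 − rank ∂_2 = (12 − 5) − 6 = 1, and the invariant factors of ∂_2 are all 1, so H_1 ≅ Z.
  H_2: rank ker ∂_2 − rank ∂_3 = (6 − 6) − 0 = 0, and there is no ∂_3, so H_2 ≅ 0.

(K is a triangulation of the cylinder S^1 x I.)

Hence the Betti numbers are b_0 = 1, b_1 = 1, b_2 = 0.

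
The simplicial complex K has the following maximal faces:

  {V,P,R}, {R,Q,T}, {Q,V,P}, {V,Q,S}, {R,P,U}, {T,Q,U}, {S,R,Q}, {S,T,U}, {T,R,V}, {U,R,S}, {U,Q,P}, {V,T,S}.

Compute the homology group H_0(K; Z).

Take the total order P < Q < R < S < T < U < V on the vertex set. Then K (dimension 2) consists of the simplices:

  0-simplices (7): P, Q, R, S, T, U, V
  1-simplices (18): PQ, PR, PU, PV, QR, QS, QT, QU, QV, RS, RT, RU, RV, ST, SU, SV, TU, TV
  2-simplices (12): PQU, PQV, PRU, PRV, QRS, QRT, QSV, QTU, RSU, RTV, STU, STV

so the chain groups are C_0 ≅ Z^7, C_1 ≅ Z^18, C_2 ≅ Z^12.

Boundary ∂_1: C_1 → C_0 is given by ∂[p,q] = [q] − [p]. For instance
  ∂PQ = Q − P.
This gives a 7×18 integer matrix of rank 6; reducing to Smith normal form yields diagonal entries (1,1,1,1,1,1).

The boundary map ∂_2: C_2 → C_1 acts by ∂[p,q,r] = [q,r] − [p,r] + [p,q]. For instance
  ∂QSV = SV − QV + QS,
  ∂PRU = RU − PU + PR.
The 18×12 boundary matrix has rank 12 and Smith normal form diag(1,1,1,1,1,1,1,1,1,1,1,2).

Computing H_k = (kernel of ∂_k) / (image of ∂_{k+1}):

  H_0: rank C_0 − rank ∂_1 = 7 − 6 = 1, and the invariant factors of ∂_1 are all 1, so H_0 = Z.

H_0 ≅ Z.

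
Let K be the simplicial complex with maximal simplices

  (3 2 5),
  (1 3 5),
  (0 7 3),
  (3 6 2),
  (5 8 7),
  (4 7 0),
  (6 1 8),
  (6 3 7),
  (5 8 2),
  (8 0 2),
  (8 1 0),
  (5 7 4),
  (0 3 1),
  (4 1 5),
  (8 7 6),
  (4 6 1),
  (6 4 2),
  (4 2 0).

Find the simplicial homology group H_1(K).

H_1 = Z^2.

Take the total order 0 < 1 < 2 < 3 < 4 < 5 < 6 < 7 < 8 on the vertex set. Then K (dimension 2) consists of the simplices:

  0-simplices (9): [0], [1], [2], [3], [4], [5], [6], [7], [8]
  1-simplices (27): (27 of them)
  2-simplices (18): [0,1,3], [0,1,8], [0,2,4], [0,2,8], [0,3,7], [0,4,7], [1,3,5], [1,4,5], [1,4,6], [1,6,8], [2,3,5], [2,3,6], [2,4,6], [2,5,8], [3,6,7], [4,5,7], [5,7,8], [6,7,8]

so the chain groups are C_0 ≅ Z^9, C_1 ≅ Z^27, C_2 ≅ Z^18.

Boundary ∂_1: C_1 → C_0 is given by ∂[p,q] = [q] − [p]. For instance
  ∂[1,5] = [5] − [1].
This gives a 9×27 integer matrix of rank 8; reducing to Smith normal form yields diagonal entries (1,1,1,1,1,1,1,1).

Boundary ∂_2: C_2 → C_1 acts by ∂[p,q,r] = [q,r] − [p,r] + [p,q]. For instance
  ∂[4,5,7] = [5,7] − [4,7] + [4,5],
  ∂[2,3,6] = [3,6] − [2,6] + [2,3].
The 27×18 boundary matrix has rank 17 and Smith normal form diag(1,1,1,1,1,1,1,1,1,1,1,1,1,1,1,1,1).

Computing H_k = (kernel of ∂_k) / (image of ∂_{k+1}):

  H_1: rank ker ∂_1 − rank ∂_2 = (27 − 8) − 17 = 2, and the invariant factors of ∂_2 are all 1, so H_1 = Z^2.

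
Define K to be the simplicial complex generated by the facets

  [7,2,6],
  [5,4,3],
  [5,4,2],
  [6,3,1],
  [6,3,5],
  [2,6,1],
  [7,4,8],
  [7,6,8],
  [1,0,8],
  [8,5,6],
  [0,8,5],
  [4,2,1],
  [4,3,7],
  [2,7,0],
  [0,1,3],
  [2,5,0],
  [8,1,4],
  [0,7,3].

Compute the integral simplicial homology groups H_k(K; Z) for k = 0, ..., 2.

Take the total order 0 < 1 < 2 < 3 < 4 < 5 < 6 < 7 < 8 on the vertex set. Then K (dimension 2) consists of the simplices:

  0-simplices (9): [0], [1], [2], [3], [4], [5], [6], [7], [8]
  1-simplices (27): (27 of them)
  2-simplices (18): [0,1,3], [0,1,8], [0,2,5], [0,2,7], [0,3,7], [0,5,8], [1,2,4], [1,2,6], [1,3,6], [1,4,8], [2,4,5], [2,6,7], [3,4,5], [3,4,7], [3,5,6], [4,7,8], [5,6,8], [6,7,8]

Hence C_0 ≅ Z^9, C_1 ≅ Z^27, C_2 ≅ Z^18.

Boundary ∂_1: C_1 → C_0 sends each edge [p,q] (with p < q) to q − p. For instance
  ∂[0,8] = [8] − [0].
This gives a 9×27 integer matrix of rank 8; reducing to Smith normal form yields diagonal entries (1,1,1,1,1,1,1,1).

∂_2: C_2 → C_1 maps a triangle to the signed sum of its edges. For instance
  ∂[3,4,7] = [4,7] − [3,7] + [3,4],
  ∂[5,6,8] = [6,8] − [5,8] + [5,6].
As a 27×18 matrix over Z this has rank 17, with invariant factors (1,1,1,1,1,1,1,1,1,1,1,1,1,1,1,1,1).

Now H_k = ker ∂_k / im ∂_{k+1}, so:

  H_0: rank C_0 − rank ∂_1 = 9 − 8 = 1, and the invariant factors of ∂_1 are all 1, so H_0 ≅ Z.
  H_1: rank ker ∂_1 − rank ∂_2 = (27 − 8) − 17 = 2, and the invariant factors of ∂_2 are all 1, so H_1 ≅ Z^2.
  H_2: rank ker ∂_2 − rank ∂_3 = (18 − 17) − 0 = 1, and there is no ∂_3, so H_2 ≅ Z.

H_0 = Z,  H_1 = Z^2,  H_2 = Z.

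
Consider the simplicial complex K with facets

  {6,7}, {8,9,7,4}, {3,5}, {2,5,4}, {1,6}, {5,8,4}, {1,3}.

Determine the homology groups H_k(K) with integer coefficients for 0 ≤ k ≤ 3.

H_0 = Z,  H_1 = Z,  H_2 = 0,  H_3 = 0.

Fix the vertex order 1 < 2 < 3 < 4 < 5 < 6 < 7 < 8 < 9 and write every simplex with vertices in increasing order. Then dim K = 3 and the simplices of K are:

  0-simplices (9): [1], [2], [3], [4], [5], [6], [7], [8], [9]
  1-simplices (14): [1,3], [1,6], [2,4], [2,5], [3,5], [4,5], [4,7], [4,8], [4,9], [5,8], [6,7], [7,8], [7,9], [8,9]
  2-simplices (6): [2,4,5], [4,5,8], [4,7,8], [4,7,9], [4,8,9], [7,8,9]
  3-simplices (1): [4,7,8,9]

giving chain groups C_0 ≅ Z^9, C_1 ≅ Z^14, C_2 ≅ Z^6, C_3 ≅ Z^1.

Boundary ∂_1: C_1 → C_0 sends each edge [p,q] (with p < q) to q − p. For instance
  ∂[4,5] = [5] − [4].
As a 9×14 matrix over Z this has rank 8, with invariant factors (1,1,1,1,1,1,1,1).

∂_2: C_2 → C_1 sends each 2-simplex [p,q,r] to [q,r] − [p,r] + [p,q]. For instance
  ∂[4,8,9] = [8,9] − [4,9] + [4,8],
  ∂[2,4,5] = [4,5] − [2,5] + [2,4].
This gives a 14×6 integer matrix of rank 5; reducing to Smith normal form yields diagonal entries (1,1,1,1,1).

∂_3: C_3 → C_2 sends each 3-simplex σ to the alternating sum Σ_i (−1)^i (σ with its i-th vertex removed). For instance
  ∂[4,7,8,9] = [7,8,9] − [4,8,9] + [4,7,9] − [4,7,8].
The resulting 6×1 matrix has rank 1, and its Smith normal form has invariant factors (1).

Now H_k = ker ∂_k / im ∂_{k+1}, so:

  H_0: rank C_0 − rank ∂_1 = 9 − 8 = 1, and the invariant factors of ∂_1 are all 1, so H_0 = Z.
  H_1: rank ker ∂_1 − rank ∂_2 = (14 − 8) − 5 = 1, and the invariant factors of ∂_2 are all 1, so H_1 = Z.
  H_2: rank ker ∂_2 − rank ∂_3 = (6 − 5) − 1 = 0, and the invariant factors of ∂_3 are all 1, so H_2 = 0.
  H_3: rank ker ∂_3 − rank ∂_4 = (1 − 1) − 0 = 0, and there is no ∂_4, so H_3 = 0.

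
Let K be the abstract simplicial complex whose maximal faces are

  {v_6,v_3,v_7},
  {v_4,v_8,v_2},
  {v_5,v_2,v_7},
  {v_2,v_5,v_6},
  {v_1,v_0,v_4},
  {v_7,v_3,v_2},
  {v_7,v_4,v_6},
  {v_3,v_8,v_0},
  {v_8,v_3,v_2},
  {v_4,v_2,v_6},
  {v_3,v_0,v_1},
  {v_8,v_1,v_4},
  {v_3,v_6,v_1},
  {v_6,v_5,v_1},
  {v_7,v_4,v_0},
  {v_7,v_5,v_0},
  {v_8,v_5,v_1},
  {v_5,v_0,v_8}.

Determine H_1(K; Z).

H_1 = Z ⊕ Z/2.

K has 9 vertices, 27 edges, 18 triangles.
rank ∂_1 = 8, rank ∂_2 = 18 ⇒ b_1 = 27 − 8 − 18 = 1; ∂_2 has invariant factor(s) [2] giving torsion. So H_1 = Z ⊕ Z/2.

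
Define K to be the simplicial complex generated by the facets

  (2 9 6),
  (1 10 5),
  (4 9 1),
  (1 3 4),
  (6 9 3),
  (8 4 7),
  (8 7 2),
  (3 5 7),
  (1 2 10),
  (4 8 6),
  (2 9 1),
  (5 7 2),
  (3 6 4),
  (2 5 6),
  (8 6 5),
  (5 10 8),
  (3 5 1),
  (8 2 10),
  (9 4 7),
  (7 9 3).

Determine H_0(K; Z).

We work with the vertex ordering 1 < 2 < 3 < 4 < 5 < 6 < 7 < 8 < 9 < 10. The simplices of K, each written with vertices in increasing order, are:

  0-simplices (10): [1], [2], [3], [4], [5], [6], [7], [8], [9], [10]
  1-simplices (30): (30 of them)
  2-simplices (20): (20 of them)

Hence C_0 ≅ Z^10, C_1 ≅ Z^30, C_2 ≅ Z^20.

∂_1: C_1 → C_0 maps an edge to its endpoints' difference, ∂[p,q] = q − p. For instance
  ∂[2,10] = [10] − [2].
The 10×30 boundary matrix has rank 9 and Smith normal form diag(1,1,1,1,1,1,1,1,1).

Boundary ∂_2: C_2 → C_1 sends each 2-simplex [p,q,r] to [q,r] − [p,r] + [p,q]. For instance
  ∂[2,8,10] = [8,10] − [2,10] + [2,8],
  ∂[3,7,9] = [7,9] − [3,9] + [3,7].
The 30×20 boundary matrix has rank 20 and Smith normal form diag(1,1,1,1,1,1,1,1,1,1,1,1,1,1,1,1,1,1,1,2).

Now H_k = ker ∂_k / im ∂_{k+1}, so:

  H_0: rank C_0 − rank ∂_1 = 10 − 9 = 1, and the invariant factors of ∂_1 are all 1, so H_0 ≅ Z.

(K is a triangulation of the Klein bottle.)

H_0 ≅ Z.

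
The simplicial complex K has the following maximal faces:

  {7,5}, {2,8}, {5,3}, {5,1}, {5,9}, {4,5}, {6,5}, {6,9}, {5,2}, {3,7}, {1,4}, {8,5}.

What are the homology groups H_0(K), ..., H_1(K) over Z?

Fix the vertex order 1 < 2 < 3 < 4 < 5 < 6 < 7 < 8 < 9 and write every simplex with vertices in increasing order. Then dim K = 1 and the simplices of K are:

  0-simplices (9): [1], [2], [3], [4], [5], [6], [7], [8], [9]
  1-simplices (12): [1,4], [1,5], [2,5], [2,8], [3,5], [3,7], [4,5], [5,6], [5,7], [5,8], [5,9], [6,9]

Hence C_0 ≅ Z^9, C_1 ≅ Z^12.

The boundary map ∂_1: C_1 → C_0 sends each edge [p,q] (with p < q) to q − p. For instance
  ∂[5,8] = [8] − [5].
The resulting 9×12 matrix has rank 8, and its Smith normal form has invariant factors (1,1,1,1,1,1,1,1).

Now H_k = ker ∂_k / im ∂_{k+1}, so:

  H_0: rank C_0 − rank ∂_1 = 9 − 8 = 1, and the invariant factors of ∂_1 are all 1, so H_0 ≅ Z.
  H_1: rank ker ∂_1 − rank ∂_2 = (12 − 8) − 0 = 4, and there is no ∂_2, so H_1 ≅ Z^4.

H_0 ≅ Z,  H_1 ≅ Z^4.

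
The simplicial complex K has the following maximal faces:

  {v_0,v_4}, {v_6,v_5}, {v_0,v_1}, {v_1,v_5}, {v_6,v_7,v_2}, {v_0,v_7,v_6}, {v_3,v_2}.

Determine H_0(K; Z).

H_0 = Z.

Order the vertices as v_0 < v_1 < v_2 < v_3 < v_4 < v_5 < v_6 < v_7. Listing each simplex with vertices in this order, K has dimension 2 with simplices:

  0-simplices (8): [v_0], [v_1], [v_2], [v_3], [v_4], [v_5], [v_6], [v_7]
  1-simplices (10): [v_0,v_1], [v_0,v_4], [v_0,v_6], [v_0,v_7], [v_1,v_5], [v_2,v_3], [v_2,v_6], [v_2,v_7], [v_5,v_6], [v_6,v_7]
  2-simplices (2): [v_0,v_6,v_7], [v_2,v_6,v_7]

Hence C_0 ≅ Z^8, C_1 ≅ Z^10, C_2 ≅ Z^2.

The boundary map ∂_1: C_1 → C_0 is given by ∂[p,q] = [q] − [p]. For instance
  ∂[v_0,v_4] = [v_4] − [v_0].
As a 8×10 matrix over Z this has rank 7, with invariant factors (1,1,1,1,1,1,1).

Boundary ∂_2: C_2 → C_1 acts by ∂[p,q,r] = [q,r] − [p,r] + [p,q]. For instance
  ∂[v_0,v_6,v_7] = [v_6,v_7] − [v_0,v_7] + [v_0,v_6],
  ∂[v_2,v_6,v_7] = [v_6,v_7] − [v_2,v_7] + [v_2,v_6].
The 10×2 boundary matrix has rank 2 and Smith normal form diag(1,1).

Now H_k = ker ∂_k / im ∂_{k+1}, so:

  H_0: rank C_0 − rank ∂_1 = 8 − 7 = 1, and the invariant factors of ∂_1 are all 1, so H_0 = Z.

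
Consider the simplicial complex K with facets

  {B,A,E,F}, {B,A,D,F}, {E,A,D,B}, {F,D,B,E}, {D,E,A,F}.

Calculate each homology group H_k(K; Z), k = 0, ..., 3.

Order the vertices as A < B < D < E < F. Listing each simplex with vertices in this order, K has dimension 3 with simplices:

  0-simplices (5): A, B, D, E, F
  1-simplices (10): AB, AD, AE, AF, BD, BE, BF, DE, DF, EF
  2-simplices (10): ABD, ABE, ABF, ADE, ADF, AEF, BDE, BDF, BEF, DEF
  3-simplices (5): ABDE, ABDF, ABEF, ADEF, BDEF

giving chain groups C_0 ≅ Z^5, C_1 ≅ Z^10, C_2 ≅ Z^10, C_3 ≅ Z^5.

∂_1: C_1 → C_0 sends each edge [p,q] (with p < q) to q − p. For instance
  ∂BF = F − B.
The 5×10 boundary matrix has rank 4 and Smith normal form diag(1,1,1,1).

∂_2: C_2 → C_1 acts by ∂[p,q,r] = [q,r] − [p,r] + [p,q]. For instance
  ∂ADF = DF − AF + AD,
  ∂ABE = BE − AE + AB.
As a 10×10 matrix over Z this has rank 6, with invariant factors (1,1,1,1,1,1).

The boundary map ∂_3: C_3 → C_2 sends each 3-simplex σ to the alternating sum Σ_i (−1)^i (σ with its i-th vertex removed). For instance
  ∂ADEF = DEF − AEF + ADF − ADE,
  ∂BDEF = DEF − BEF + BDF − BDE.
The resulting 10×5 matrix has rank 4, and its Smith normal form has invariant factors (1,1,1,1).

Reading off H_k = ker ∂_k / im ∂_{k+1}:

  H_0: rank C_0 − rank ∂_1 = 5 − 4 = 1, and the invariant factors of ∂_1 are all 1, so H_0 ≅ Z.
  H_1: rank ker ∂_1 − rank ∂_2 = (10 − 4) − 6 = 0, and the invariant factors of ∂_2 are all 1, so H_1 ≅ 0.
  H_2: rank ker ∂_2 − rank ∂_3 = (10 − 6) − 4 = 0, and the invariant factors of ∂_3 are all 1, so H_2 ≅ 0.
  H_3: rank ker ∂_3 − rank ∂_4 = (5 − 4) − 0 = 1, and there is no ∂_4, so H_3 ≅ Z.

As a check, the Euler characteristic is 5 − 10 + 10 − 5 = 0, which agrees with 1 − 0 + 0 − 1 = 0.

H_0 ≅ Z,  H_1 = 0,  H_2 = 0,  H_3 ≅ Z.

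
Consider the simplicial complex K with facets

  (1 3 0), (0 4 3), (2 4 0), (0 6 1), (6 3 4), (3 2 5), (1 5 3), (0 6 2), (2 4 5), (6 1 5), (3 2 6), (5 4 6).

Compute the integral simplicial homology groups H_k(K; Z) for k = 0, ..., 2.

H_0 = Z,  H_1 = Z/2,  H_2 = 0.

Take the total order 0 < 1 < 2 < 3 < 4 < 5 < 6 on the vertex set. Then K (dimension 2) consists of the simplices:

  0-simplices (7): [0], [1], [2], [3], [4], [5], [6]
  1-simplices (18): [0,1], [0,2], [0,3], [0,4], [0,6], [1,3], [1,5], [1,6], [2,3], [2,4], [2,5], [2,6], [3,4], [3,5], [3,6], [4,5], [4,6], [5,6]
  2-simplices (12): [0,1,3], [0,1,6], [0,2,4], [0,2,6], [0,3,4], [1,3,5], [1,5,6], [2,3,5], [2,3,6], [2,4,5], [3,4,6], [4,5,6]

giving chain groups C_0 ≅ Z^7, C_1 ≅ Z^18, C_2 ≅ Z^12.

∂_1: C_1 → C_0 is given by ∂[p,q] = [q] − [p]. For instance
  ∂[2,3] = [3] − [2].
This gives a 7×18 integer matrix of rank 6; reducing to Smith normal form yields diagonal entries (1,1,1,1,1,1).

The boundary map ∂_2: C_2 → C_1 acts by ∂[p,q,r] = [q,r] − [p,r] + [p,q]. For instance
  ∂[0,1,3] = [1,3] − [0,3] + [0,1],
  ∂[0,3,4] = [3,4] − [0,4] + [0,3].
As a 18×12 matrix over Z this has rank 12, with invariant factors (1,1,1,1,1,1,1,1,1,1,1,2).

From H_k ≅ ker(∂_k) / im(∂_{k+1}) we obtain:

  H_0: rank C_0 − rank ∂_1 = 7 − 6 = 1, and the invariant factors of ∂_1 are all 1, so H_0 ≅ Z.
  H_1: rank ker ∂_1 − rank ∂_2 = (18 − 6) − 12 = 0, and ∂_2 has invariant factor 2 > 1, so H_1 ≅ Z/2.
  H_2: rank ker ∂_2 − rank ∂_3 = (12 − 12) − 0 = 0, and there is no ∂_3, so H_2 ≅ 0.

As a check, the Euler characteristic is 7 − 18 + 12 = 1, which agrees with 1 − 0 + 0 = 1.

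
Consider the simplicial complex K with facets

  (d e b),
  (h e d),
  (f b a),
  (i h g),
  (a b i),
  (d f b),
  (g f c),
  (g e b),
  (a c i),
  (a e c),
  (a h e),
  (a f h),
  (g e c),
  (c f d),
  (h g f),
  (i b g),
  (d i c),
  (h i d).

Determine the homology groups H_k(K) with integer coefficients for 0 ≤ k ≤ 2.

H_0 = Z,  H_1 = Z^2,  H_2 = Z.

We work with the vertex ordering a < b < c < d < e < f < g < h < i. The simplices of K, each written with vertices in increasing order, are:

  0-simplices (9): a, b, c, d, e, f, g, h, i
  1-simplices (27): ab, ac, ae, af, ah, ai, bd, be, bf, bg, bi, cd, ce, cf, cg, ci, de, df, dh, di, eg, eh, fg, fh, gh, gi, hi
  2-simplices (18): abf, abi, ace, aci, aeh, afh, bde, bdf, beg, bgi, cdf, cdi, ceg, cfg, deh, dhi, fgh, ghi

so the chain groups are C_0 ≅ Z^9, C_1 ≅ Z^27, C_2 ≅ Z^18.

∂_1: C_1 → C_0 maps an edge to its endpoints' difference, ∂[p,q] = q − p.
This gives a 9×27 integer matrix of rank 8; reducing to Smith normal form yields diagonal entries (1,1,1,1,1,1,1,1).

∂_2: C_2 → C_1 sends each 2-simplex [p,q,r] to [q,r] − [p,r] + [p,q]. For instance
  ∂aci = ci − ai + ac,
  ∂ghi = hi − gi + gh.
This gives a 27×18 integer matrix of rank 17; reducing to Smith normal form yields diagonal entries (1,1,1,1,1,1,1,1,1,1,1,1,1,1,1,1,1).

From H_k ≅ ker(∂_k) / im(∂_{k+1}) we obtain:

  H_0: rank C_0 − rank ∂_1 = 9 − 8 = 1, and the invariant factors of ∂_1 are all 1, so H_0 ≅ Z.
  H_1: rank ker ∂_1 − rank ∂_2 = (27 − 8) − 17 = 2, and the invariant factors of ∂_2 are all 1, so H_1 ≅ Z^2.
  H_2: rank ker ∂_2 − rank ∂_3 = (18 − 17) − 0 = 1, and there is no ∂_3, so H_2 ≅ Z.

(K is a triangulation of the torus T^2.)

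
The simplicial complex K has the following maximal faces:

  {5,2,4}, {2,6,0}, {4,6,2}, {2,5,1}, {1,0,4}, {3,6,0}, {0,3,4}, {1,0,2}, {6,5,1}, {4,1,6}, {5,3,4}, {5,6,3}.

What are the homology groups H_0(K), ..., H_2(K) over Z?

H_0 = Z,  H_1 = Z_2,  H_2 = 0.

Take the total order 0 < 1 < 2 < 3 < 4 < 5 < 6 on the vertex set. Then K (dimension 2) consists of the simplices:

  0-simplices (7): [0], [1], [2], [3], [4], [5], [6]
  1-simplices (18): [0,1], [0,2], [0,3], [0,4], [0,6], [1,2], [1,4], [1,5], [1,6], [2,4], [2,5], [2,6], [3,4], [3,5], [3,6], [4,5], [4,6], [5,6]
  2-simplices (12): [0,1,2], [0,1,4], [0,2,6], [0,3,4], [0,3,6], [1,2,5], [1,4,6], [1,5,6], [2,4,5], [2,4,6], [3,4,5], [3,5,6]

Hence C_0 ≅ Z^7, C_1 ≅ Z^18, C_2 ≅ Z^12.

The boundary map ∂_1: C_1 → C_0 is given by ∂[p,q] = [q] − [p].
The 7×18 boundary matrix has rank 6 and Smith normal form diag(1,1,1,1,1,1).

Boundary ∂_2: C_2 → C_1 maps a triangle to the signed sum of its edges. For instance
  ∂[1,4,6] = [4,6] − [1,6] + [1,4],
  ∂[3,4,5] = [4,5] − [3,5] + [3,4].
The resulting 18×12 matrix has rank 12, and its Smith normal form has invariant factors (1,1,1,1,1,1,1,1,1,1,1,2).

From H_k ≅ ker(∂_k) / im(∂_{k+1}) we obtain:

  H_0: rank C_0 − rank ∂_1 = 7 − 6 = 1, and the invariant factors of ∂_1 are all 1, so H_0 ≅ Z.
  H_1: rank ker ∂_1 − rank ∂_2 = (18 − 6) − 12 = 0, and ∂_2 has invariant factor 2 > 1, so H_1 ≅ Z_2.
  H_2: rank ker ∂_2 − rank ∂_3 = (12 − 12) − 0 = 0, and there is no ∂_3, so H_2 ≅ 0.

(K is a triangulation of the real projective plane RP^2.)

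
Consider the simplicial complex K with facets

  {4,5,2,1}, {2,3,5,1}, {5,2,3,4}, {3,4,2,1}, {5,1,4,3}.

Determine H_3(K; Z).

We work with the vertex ordering 1 < 2 < 3 < 4 < 5. The simplices of K, each written with vertices in increasing order, are:

  0-simplices (5): [1], [2], [3], [4], [5]
  1-simplices (10): [1,2], [1,3], [1,4], [1,5], [2,3], [2,4], [2,5], [3,4], [3,5], [4,5]
  2-simplices (10): [1,2,3], [1,2,4], [1,2,5], [1,3,4], [1,3,5], [1,4,5], [2,3,4], [2,3,5], [2,4,5], [3,4,5]
  3-simplices (5): [1,2,3,4], [1,2,3,5], [1,2,4,5], [1,3,4,5], [2,3,4,5]

giving chain groups C_0 ≅ Z^5, C_1 ≅ Z^10, C_2 ≅ Z^10, C_3 ≅ Z^5.

The boundary map ∂_1: C_1 → C_0 maps an edge to its endpoints' difference, ∂[p,q] = q − p. For instance
  ∂[1,5] = [5] − [1].
This gives a 5×10 integer matrix of rank 4; reducing to Smith normal form yields diagonal entries (1,1,1,1).

∂_2: C_2 → C_1 maps a triangle to the signed sum of its edges. For instance
  ∂[1,3,5] = [3,5] − [1,5] + [1,3],
  ∂[1,2,5] = [2,5] − [1,5] + [1,2].
As a 10×10 matrix over Z this has rank 6, with invariant factors (1,1,1,1,1,1).

The boundary map ∂_3: C_3 → C_2 sends each 3-simplex σ to the alternating sum Σ_i (−1)^i (σ with its i-th vertex removed). For instance
  ∂[1,2,3,5] = [2,3,5] − [1,3,5] + [1,2,5] − [1,2,3],
  ∂[1,2,3,4] = [2,3,4] − [1,3,4] + [1,2,4] − [1,2,3].
The resulting 10×5 matrix has rank 4, and its Smith normal form has invariant factors (1,1,1,1).

Computing H_k = (kernel of ∂_k) / (image of ∂_{k+1}):

  H_3: rank ker ∂_3 − rank ∂_4 = (5 − 4) − 0 = 1, and there is no ∂_4, so H_3 ≅ Z.

H_3 = Z.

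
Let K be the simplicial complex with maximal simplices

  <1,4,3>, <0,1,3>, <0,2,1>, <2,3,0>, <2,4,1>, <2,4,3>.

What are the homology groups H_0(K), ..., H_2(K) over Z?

Order the vertices as 0 < 1 < 2 < 3 < 4. Listing each simplex with vertices in this order, K has dimension 2 with simplices:

  0-simplices (5): [0], [1], [2], [3], [4]
  1-simplices (9): [0,1], [0,2], [0,3], [1,2], [1,3], [1,4], [2,3], [2,4], [3,4]
  2-simplices (6): [0,1,2], [0,1,3], [0,2,3], [1,2,4], [1,3,4], [2,3,4]

giving chain groups C_0 ≅ Z^5, C_1 ≅ Z^9, C_2 ≅ Z^6.

Boundary ∂_1: C_1 → C_0 is given by ∂[p,q] = [q] − [p].
The 5×9 boundary matrix has rank 4 and Smith normal form diag(1,1,1,1).

∂_2: C_2 → C_1 sends each 2-simplex [p,q,r] to [q,r] − [p,r] + [p,q]. For instance
  ∂[1,2,4] = [2,4] − [1,4] + [1,2],
  ∂[0,1,3] = [1,3] − [0,3] + [0,1].
This gives a 9×6 integer matrix of rank 5; reducing to Smith normal form yields diagonal entries (1,1,1,1,1).

Now H_k = ker ∂_k / im ∂_{k+1}, so:

  H_0: rank C_0 − rank ∂_1 = 5 − 4 = 1, and the invariant factors of ∂_1 are all 1, so H_0 ≅ Z.
  H_1: rank ker ∂_1 − rank ∂_2 = (9 − 4) − 5 = 0, and the invariant factors of ∂_2 are all 1, so H_1 ≅ 0.
  H_2: rank ker ∂_2 − rank ∂_3 = (6 − 5) − 0 = 1, and there is no ∂_3, so H_2 ≅ Z.

H_0 ≅ Z,  H_1 = 0,  H_2 ≅ Z.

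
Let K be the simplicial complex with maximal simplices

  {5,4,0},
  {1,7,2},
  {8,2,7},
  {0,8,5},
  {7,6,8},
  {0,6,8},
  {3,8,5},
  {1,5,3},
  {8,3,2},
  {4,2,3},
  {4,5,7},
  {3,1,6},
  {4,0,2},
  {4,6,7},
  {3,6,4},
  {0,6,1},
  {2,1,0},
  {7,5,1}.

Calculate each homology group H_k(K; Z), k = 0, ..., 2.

H_0 ≅ Z,  H_1 ≅ Z^2,  H_2 ≅ Z.

Order the vertices as 0 < 1 < 2 < 3 < 4 < 5 < 6 < 7 < 8. Listing each simplex with vertices in this order, K has dimension 2 with simplices:

  0-simplices (9): [0], [1], [2], [3], [4], [5], [6], [7], [8]
  1-simplices (27): (27 of them)
  2-simplices (18): [0,1,2], [0,1,6], [0,2,4], [0,4,5], [0,5,8], [0,6,8], [1,2,7], [1,3,5], [1,3,6], [1,5,7], [2,3,4], [2,3,8], [2,7,8], [3,4,6], [3,5,8], [4,5,7], [4,6,7], [6,7,8]

so the chain groups are C_0 ≅ Z^9, C_1 ≅ Z^27, C_2 ≅ Z^18.

Boundary ∂_1: C_1 → C_0 is given by ∂[p,q] = [q] − [p].
The resulting 9×27 matrix has rank 8, and its Smith normal form has invariant factors (1,1,1,1,1,1,1,1).

The boundary map ∂_2: C_2 → C_1 sends each 2-simplex [p,q,r] to [q,r] − [p,r] + [p,q]. For instance
  ∂[3,5,8] = [5,8] − [3,8] + [3,5],
  ∂[2,3,8] = [3,8] − [2,8] + [2,3].
This gives a 27×18 integer matrix of rank 17; reducing to Smith normal form yields diagonal entries (1,1,1,1,1,1,1,1,1,1,1,1,1,1,1,1,1).

Reading off H_k = ker ∂_k / im ∂_{k+1}:

  H_0: rank C_0 − rank ∂_1 = 9 − 8 = 1, and the invariant factors of ∂_1 are all 1, so H_0 = Z.
  H_1: rank ker ∂_1 − rank ∂_2 = (27 − 8) − 17 = 2, and the invariant factors of ∂_2 are all 1, so H_1 = Z^2.
  H_2: rank ker ∂_2 − rank ∂_3 = (18 − 17) − 0 = 1, and there is no ∂_3, so H_2 = Z.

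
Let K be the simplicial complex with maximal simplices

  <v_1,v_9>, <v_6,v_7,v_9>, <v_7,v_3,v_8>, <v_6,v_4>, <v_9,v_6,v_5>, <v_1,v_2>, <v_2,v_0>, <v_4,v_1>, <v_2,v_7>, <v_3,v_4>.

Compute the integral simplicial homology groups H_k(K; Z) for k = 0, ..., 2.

H_0 ≅ Z,  H_1 ≅ Z^3,  H_2 = 0.

We work with the vertex ordering v_0 < v_1 < v_2 < v_3 < v_4 < v_5 < v_6 < v_7 < v_8 < v_9. The simplices of K, each written with vertices in increasing order, are:

  0-simplices (10): [v_0], [v_1], [v_2], [v_3], [v_4], [v_5], [v_6], [v_7], [v_8], [v_9]
  1-simplices (15): (15 of them)
  2-simplices (3): [v_3,v_7,v_8], [v_5,v_6,v_9], [v_6,v_7,v_9]

Hence C_0 ≅ Z^10, C_1 ≅ Z^15, C_2 ≅ Z^3.

Boundary ∂_1: C_1 → C_0 sends each edge [p,q] (with p < q) to q − p. For instance
  ∂[v_2,v_7] = [v_7] − [v_2].
The resulting 10×15 matrix has rank 9, and its Smith normal form has invariant factors (1,1,1,1,1,1,1,1,1).

∂_2: C_2 → C_1 sends each 2-simplex [p,q,r] to [q,r] − [p,r] + [p,q]. For instance
  ∂[v_5,v_6,v_9] = [v_6,v_9] − [v_5,v_9] + [v_5,v_6],
  ∂[v_6,v_7,v_9] = [v_7,v_9] − [v_6,v_9] + [v_6,v_7].
This gives a 15×3 integer matrix of rank 3; reducing to Smith normal form yields diagonal entries (1,1,1).

Reading off H_k = ker ∂_k / im ∂_{k+1}:

  H_0: rank C_0 − rank ∂_1 = 10 − 9 = 1, and the invariant factors of ∂_1 are all 1, so H_0 = Z.
  H_1: rank ker ∂_1 − rank ∂_2 = (15 − 9) − 3 = 3, and the invariant factors of ∂_2 are all 1, so H_1 = Z^3.
  H_2: rank ker ∂_2 − rank ∂_3 = (3 − 3) − 0 = 0, and there is no ∂_3, so H_2 = 0.

As a check, the Euler characteristic is 10 − 15 + 3 = -2, which agrees with 1 − 3 + 0 = -2.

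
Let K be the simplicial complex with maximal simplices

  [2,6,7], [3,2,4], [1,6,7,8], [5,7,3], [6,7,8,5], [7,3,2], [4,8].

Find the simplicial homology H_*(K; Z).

H_0 = Z,  H_1 = Z,  H_2 = 0,  H_3 = 0.

K has 8 vertices, 17 edges, 11 triangles, 2 3-simplices.
rank ∂_0 = 0, rank ∂_1 = 7 ⇒ b_0 = 8 − 0 − 7 = 1; all invariant factors of ∂_1 are 1 so no torsion. So H_0 ≅ Z.
rank ∂_1 = 7, rank ∂_2 = 9 ⇒ b_1 = 17 − 7 − 9 = 1; all invariant factors of ∂_2 are 1 so no torsion. So H_1 ≅ Z.
rank ∂_2 = 9, rank ∂_3 = 2 ⇒ b_2 = 11 − 9 − 2 = 0; all invariant factors of ∂_3 are 1 so no torsion. So H_2 ≅ 0.
rank ∂_3 = 2, rank ∂_4 = 0 ⇒ b_3 = 2 − 2 − 0 = 0. So H_3 ≅ 0.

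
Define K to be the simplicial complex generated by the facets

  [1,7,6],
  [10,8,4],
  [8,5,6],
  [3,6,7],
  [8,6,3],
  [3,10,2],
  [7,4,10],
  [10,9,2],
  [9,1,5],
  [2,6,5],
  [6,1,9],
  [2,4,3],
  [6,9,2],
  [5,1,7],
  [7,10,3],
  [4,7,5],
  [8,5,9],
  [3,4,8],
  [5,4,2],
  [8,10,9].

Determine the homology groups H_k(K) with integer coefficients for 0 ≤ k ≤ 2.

H_0 = Z,  H_1 = Z ⊕ Z_2,  H_2 = 0.

We work with the vertex ordering 1 < 2 < 3 < 4 < 5 < 6 < 7 < 8 < 9 < 10. The simplices of K, each written with vertices in increasing order, are:

  0-simplices (10): [1], [2], [3], [4], [5], [6], [7], [8], [9], [10]
  1-simplices (30): (30 of them)
  2-simplices (20): (20 of them)

so the chain groups are C_0 ≅ Z^10, C_1 ≅ Z^30, C_2 ≅ Z^20.

The boundary map ∂_1: C_1 → C_0 is given by ∂[p,q] = [q] − [p]. For instance
  ∂[5,8] = [8] − [5].
The 10×30 boundary matrix has rank 9 and Smith normal form diag(1,1,1,1,1,1,1,1,1).

∂_2: C_2 → C_1 acts by ∂[p,q,r] = [q,r] − [p,r] + [p,q]. For instance
  ∂[5,6,8] = [6,8] − [5,8] + [5,6],
  ∂[2,6,9] = [6,9] − [2,9] + [2,6].
The resulting 30×20 matrix has rank 20, and its Smith normal form has invariant factors (1,1,1,1,1,1,1,1,1,1,1,1,1,1,1,1,1,1,1,2).

Computing H_k = (kernel of ∂_k) / (image of ∂_{k+1}):

  H_0: rank C_0 − rank ∂_1 = 10 − 9 = 1, and the invariant factors of ∂_1 are all 1, so H_0 = Z.
  H_1: rank ker ∂_1 − rank ∂_2 = (30 − 9) − 20 = 1, and ∂_2 has invariant factor 2 > 1, so H_1 = Z ⊕ Z_2.
  H_2: rank ker ∂_2 − rank ∂_3 = (20 − 20) − 0 = 0, and there is no ∂_3, so H_2 = 0.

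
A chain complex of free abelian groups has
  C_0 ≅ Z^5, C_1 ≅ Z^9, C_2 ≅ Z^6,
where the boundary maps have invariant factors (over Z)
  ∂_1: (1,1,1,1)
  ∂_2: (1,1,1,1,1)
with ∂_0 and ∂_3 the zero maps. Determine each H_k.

H_0: b_0 = 5 − 0 − 4 = 1; torsion from ∂_1 factors > 1: none. So H_0 = Z.
H_1: b_1 = 9 − 4 − 5 = 0; torsion from ∂_2 factors > 1: none. So H_1 = 0.
H_2: b_2 = 6 − 5 − 0 = 1; torsion from ∂_3 factors > 1: none. So H_2 = Z.

H_0 = Z,  H_1 = 0,  H_2 = Z.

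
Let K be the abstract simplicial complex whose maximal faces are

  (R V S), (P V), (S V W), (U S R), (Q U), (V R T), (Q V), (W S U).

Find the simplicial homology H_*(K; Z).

K has 8 vertices, 13 edges, 5 triangles.
rank ∂_0 = 0, rank ∂_1 = 7 ⇒ b_0 = 8 − 0 − 7 = 1; all invariant factors of ∂_1 are 1 so no torsion. So H_0 ≅ Z.
rank ∂_1 = 7, rank ∂_2 = 5 ⇒ b_1 = 13 − 7 − 5 = 1; all invariant factors of ∂_2 are 1 so no torsion. So H_1 ≅ Z.
rank ∂_2 = 5, rank ∂_3 = 0 ⇒ b_2 = 5 − 5 − 0 = 0. So H_2 ≅ 0.

H_0 ≅ Z,  H_1 ≅ Z,  H_2 = 0.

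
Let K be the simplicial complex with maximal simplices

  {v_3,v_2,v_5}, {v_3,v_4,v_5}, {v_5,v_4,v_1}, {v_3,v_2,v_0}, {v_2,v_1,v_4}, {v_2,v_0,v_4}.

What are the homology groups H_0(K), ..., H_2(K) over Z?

H_0 ≅ Z,  H_1 ≅ Z,  H_2 = 0.

K has 6 vertices, 12 edges, 6 triangles.
rank ∂_0 = 0, rank ∂_1 = 5 ⇒ b_0 = 6 − 0 − 5 = 1; all invariant factors of ∂_1 are 1 so no torsion. So H_0 ≅ Z.
rank ∂_1 = 5, rank ∂_2 = 6 ⇒ b_1 = 12 − 5 − 6 = 1; all invariant factors of ∂_2 are 1 so no torsion. So H_1 ≅ Z.
rank ∂_2 = 6, rank ∂_3 = 0 ⇒ b_2 = 6 − 6 − 0 = 0. So H_2 ≅ 0.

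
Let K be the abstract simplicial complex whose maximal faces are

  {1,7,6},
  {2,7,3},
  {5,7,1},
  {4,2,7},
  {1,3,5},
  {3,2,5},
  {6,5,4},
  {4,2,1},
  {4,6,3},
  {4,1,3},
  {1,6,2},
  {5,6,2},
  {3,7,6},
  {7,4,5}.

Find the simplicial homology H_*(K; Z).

H_0 ≅ Z,  H_1 ≅ Z^2,  H_2 ≅ Z.

We work with the vertex ordering 1 < 2 < 3 < 4 < 5 < 6 < 7. The simplices of K, each written with vertices in increasing order, are:

  0-simplices (7): [1], [2], [3], [4], [5], [6], [7]
  1-simplices (21): [1,2], [1,3], [1,4], [1,5], [1,6], [1,7], [2,3], [2,4], [2,5], [2,6], [2,7], [3,4], [3,5], [3,6], [3,7], [4,5], [4,6], [4,7], [5,6], [5,7], [6,7]
  2-simplices (14): [1,2,4], [1,2,6], [1,3,4], [1,3,5], [1,5,7], [1,6,7], [2,3,5], [2,3,7], [2,4,7], [2,5,6], [3,4,6], [3,6,7], [4,5,6], [4,5,7]

Hence C_0 ≅ Z^7, C_1 ≅ Z^21, C_2 ≅ Z^14.

Boundary ∂_1: C_1 → C_0 maps an edge to its endpoints' difference, ∂[p,q] = q − p.
As a 7×21 matrix over Z this has rank 6, with invariant factors (1,1,1,1,1,1).

Boundary ∂_2: C_2 → C_1 acts by ∂[p,q,r] = [q,r] − [p,r] + [p,q]. For instance
  ∂[4,5,7] = [5,7] − [4,7] + [4,5],
  ∂[1,3,4] = [3,4] − [1,4] + [1,3].
The 21×14 boundary matrix has rank 13 and Smith normal form diag(1,1,1,1,1,1,1,1,1,1,1,1,1).

From H_k ≅ ker(∂_k) / im(∂_{k+1}) we obtain:

  H_0: rank C_0 − rank ∂_1 = 7 − 6 = 1, and the invariant factors of ∂_1 are all 1, so H_0 = Z.
  H_1: rank ker ∂_1 − rank ∂_2 = (21 − 6) − 13 = 2, and the invariant factors of ∂_2 are all 1, so H_1 = Z^2.
  H_2: rank ker ∂_2 − rank ∂_3 = (14 − 13) − 0 = 1, and there is no ∂_3, so H_2 = Z.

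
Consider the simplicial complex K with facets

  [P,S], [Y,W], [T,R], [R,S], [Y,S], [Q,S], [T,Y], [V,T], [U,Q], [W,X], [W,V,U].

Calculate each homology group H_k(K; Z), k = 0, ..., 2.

H_0 = Z,  H_1 = Z^3,  H_2 = 0.

K has 10 vertices, 13 edges, 1 triangle.
rank ∂_0 = 0, rank ∂_1 = 9 ⇒ b_0 = 10 − 0 − 9 = 1; all invariant factors of ∂_1 are 1 so no torsion. So H_0 ≅ Z.
rank ∂_1 = 9, rank ∂_2 = 1 ⇒ b_1 = 13 − 9 − 1 = 3; all invariant factors of ∂_2 are 1 so no torsion. So H_1 ≅ Z^3.
rank ∂_2 = 1, rank ∂_3 = 0 ⇒ b_2 = 1 − 1 − 0 = 0. So H_2 ≅ 0.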